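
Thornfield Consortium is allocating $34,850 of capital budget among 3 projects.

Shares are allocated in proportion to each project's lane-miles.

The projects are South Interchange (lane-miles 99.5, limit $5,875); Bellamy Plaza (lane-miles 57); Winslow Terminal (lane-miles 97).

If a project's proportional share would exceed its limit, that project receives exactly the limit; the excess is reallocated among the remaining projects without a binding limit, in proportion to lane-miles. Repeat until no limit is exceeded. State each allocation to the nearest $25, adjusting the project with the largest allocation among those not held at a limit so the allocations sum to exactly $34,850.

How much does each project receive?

South Interchange: $5,875 | Bellamy Plaza: $10,725 | Winslow Terminal: $18,250

Total lane-miles = 253.5.
Proportional shares (ignoring caps): South Interchange 13,678.80; Bellamy Plaza 7,836.09; Winslow Terminal 13,335.11.
Capped: South Interchange ($5,875); remaining pool $28,975 reallocated over remaining lane-miles 154.
Shares after redistribution: Bellamy Plaza 10,724.51 → $10,725; Winslow Terminal 18,250.49 → $18,250.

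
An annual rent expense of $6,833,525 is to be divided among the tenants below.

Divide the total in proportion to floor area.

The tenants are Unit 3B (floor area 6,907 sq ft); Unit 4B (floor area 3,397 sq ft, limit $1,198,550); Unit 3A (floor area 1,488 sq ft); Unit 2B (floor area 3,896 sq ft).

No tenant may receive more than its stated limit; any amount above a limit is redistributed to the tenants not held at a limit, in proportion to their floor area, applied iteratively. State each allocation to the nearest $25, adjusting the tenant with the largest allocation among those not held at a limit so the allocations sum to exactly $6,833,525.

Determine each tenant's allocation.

Floor area total: 15,688.
Proportional shares (ignoring caps): Unit 3B 3,008,615.32; Unit 4B 1,479,696.87; Unit 3A 648,156.88; Unit 2B 1,697,055.93.
Held at cap: Unit 4B ($1,198,550); balance $5,634,975 reallocated over remaining floor area 12,291.
Redistributed shares: Unit 3B 3,166,607.46 → $3,166,600; Unit 3A 682,193.70 → $682,200; Unit 2B 1,786,173.83 → $1,786,175.

Unit 3B: $3,166,600 · Unit 4B: $1,198,550 · Unit 3A: $682,200 · Unit 2B: $1,786,175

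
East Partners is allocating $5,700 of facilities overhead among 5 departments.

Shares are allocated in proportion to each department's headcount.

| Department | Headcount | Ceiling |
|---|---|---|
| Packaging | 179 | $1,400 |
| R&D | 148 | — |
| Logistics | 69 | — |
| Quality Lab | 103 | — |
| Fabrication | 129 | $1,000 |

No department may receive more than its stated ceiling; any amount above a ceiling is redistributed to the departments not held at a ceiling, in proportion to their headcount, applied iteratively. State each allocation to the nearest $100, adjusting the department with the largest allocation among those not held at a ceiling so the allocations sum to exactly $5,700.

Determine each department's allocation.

Sum of headcount: 628.
Unconstrained shares: Packaging 1,624.68; R&D 1,343.31; Logistics 626.27; Quality Lab 934.87; Fabrication 1,170.86.
Cap binds for Packaging ($1,400), Fabrication ($1,000); remaining pool $3,300 reallocated over remaining headcount 320.
Redistributed shares: R&D 1,526.25 → $1,500; Logistics 711.56 → $700; Quality Lab 1,062.19 → $1,100.

Packaging: $1,400; R&D: $1,500; Logistics: $700; Quality Lab: $1,100; Fabrication: $1,000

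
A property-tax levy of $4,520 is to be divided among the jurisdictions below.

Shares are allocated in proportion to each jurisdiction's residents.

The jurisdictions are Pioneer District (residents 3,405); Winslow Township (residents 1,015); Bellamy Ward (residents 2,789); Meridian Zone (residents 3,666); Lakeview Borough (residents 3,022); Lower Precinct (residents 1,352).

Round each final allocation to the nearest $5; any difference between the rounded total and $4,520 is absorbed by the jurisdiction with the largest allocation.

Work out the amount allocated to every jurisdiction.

Total residents = 15,249.
Unrounded shares: Pioneer District 3,405/15,249 × $4,520 = 1,009.29; Winslow Township 1,015/15,249 × $4,520 = 300.86; Bellamy Ward 2,789/15,249 × $4,520 = 826.70; Meridian Zone 3,666/15,249 × $4,520 = 1,086.65; Lakeview Borough 3,022/15,249 × $4,520 = 895.76; Lower Precinct 1,352/15,249 × $4,520 = 400.75.
Rounded to nearest $5: Pioneer District $1,010; Winslow Township $300; Bellamy Ward $825; Meridian Zone $1,085; Lakeview Borough $895; Lower Precinct $400. Sum = $4,515.
Difference $4,520 − $4,515 = +$5 applied to largest allocation (Meridian Zone): Meridian Zone becomes $1,090.

Pioneer District: $1,010 | Winslow Township: $300 | Bellamy Ward: $825 | Meridian Zone: $1,090 | Lakeview Borough: $895 | Lower Precinct: $400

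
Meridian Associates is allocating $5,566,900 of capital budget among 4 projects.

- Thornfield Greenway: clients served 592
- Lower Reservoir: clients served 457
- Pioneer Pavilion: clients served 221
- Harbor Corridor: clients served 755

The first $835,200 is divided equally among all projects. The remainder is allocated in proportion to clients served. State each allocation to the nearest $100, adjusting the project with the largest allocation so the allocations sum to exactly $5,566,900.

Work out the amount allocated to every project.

Thornfield Greenway: $1,592,100 | Lower Reservoir: $1,276,600 | Pioneer Pavilion: $725,200 | Harbor Corridor: $1,973,000

Equal tier: $835,200 ÷ 4 = $208,800 apiece.
Remainder $4,731,700 by clients served (total 2,025): Thornfield Greenway 1,383,292.05 → $1,383,300; Lower Reservoir 1,067,845.38 → $1,067,800; Pioneer Pavilion 516,397.88 → $516,400; Harbor Corridor 1,764,164.69 → $1,764,200.
Totals: Thornfield Greenway $208,800 + $1,383,300 = $1,592,100; Lower Reservoir $208,800 + $1,067,800 = $1,276,600; Pioneer Pavilion $208,800 + $516,400 = $725,200; Harbor Corridor $208,800 + $1,764,200 = $1,973,000.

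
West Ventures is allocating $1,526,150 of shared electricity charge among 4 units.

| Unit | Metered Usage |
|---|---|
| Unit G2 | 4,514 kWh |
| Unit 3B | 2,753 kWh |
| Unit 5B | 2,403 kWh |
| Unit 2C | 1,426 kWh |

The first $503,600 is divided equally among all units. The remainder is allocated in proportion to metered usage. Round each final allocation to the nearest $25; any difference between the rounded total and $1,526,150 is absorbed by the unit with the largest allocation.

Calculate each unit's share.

Equal tier: $503,600 ÷ 4 = $125,900 apiece.
Remainder $1,022,550 by metered usage (total 11,096): Unit G2 415,986.91 → $415,975; Unit 3B 253,702.25 → $253,700; Unit 5B 221,448.06 → $221,450; Unit 2C 131,412.79 → $131,425.
Totals: Unit G2 $125,900 + $415,975 = $541,875; Unit 3B $125,900 + $253,700 = $379,600; Unit 5B $125,900 + $221,450 = $347,350; Unit 2C $125,900 + $131,425 = $257,325.

Unit G2: $541,875; Unit 3B: $379,600; Unit 5B: $347,350; Unit 2C: $257,325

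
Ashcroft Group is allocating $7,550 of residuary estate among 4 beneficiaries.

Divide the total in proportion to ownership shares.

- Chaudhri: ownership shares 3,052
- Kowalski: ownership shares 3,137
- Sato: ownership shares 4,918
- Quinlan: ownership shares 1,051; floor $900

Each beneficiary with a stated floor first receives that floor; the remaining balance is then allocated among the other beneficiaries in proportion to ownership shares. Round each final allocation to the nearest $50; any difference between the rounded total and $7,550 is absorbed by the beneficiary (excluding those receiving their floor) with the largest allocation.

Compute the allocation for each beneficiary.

Fund the minimums — Quinlan $900. Residual $6,650.
Residual split over remaining ownership shares 11,107: Chaudhri 1,827.30 → $1,850; Kowalski 1,878.19 → $1,900; Sato 2,944.51 → $2,950.
Rounding difference −$50 applied to Sato → $2,900.

Chaudhri: $1,850 · Kowalski: $1,900 · Sato: $2,900 · Quinlan: $900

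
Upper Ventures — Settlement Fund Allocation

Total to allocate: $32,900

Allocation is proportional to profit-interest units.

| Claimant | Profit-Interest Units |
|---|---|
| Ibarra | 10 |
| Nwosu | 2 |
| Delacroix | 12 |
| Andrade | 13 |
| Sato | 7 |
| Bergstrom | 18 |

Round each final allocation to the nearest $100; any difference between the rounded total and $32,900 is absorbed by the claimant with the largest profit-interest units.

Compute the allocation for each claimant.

Total profit-interest units = 62.
Raw shares: Ibarra 10/62 × $32,900 = 5,306.45; Nwosu 2/62 × $32,900 = 1,061.29; Delacroix 12/62 × $32,900 = 6,367.74; Andrade 13/62 × $32,900 = 6,898.39; Sato 7/62 × $32,900 = 3,714.52; Bergstrom 18/62 × $32,900 = 9,551.61.
Rounded to nearest $100: Ibarra $5,300; Nwosu $1,100; Delacroix $6,400; Andrade $6,900; Sato $3,700; Bergstrom $9,600. Sum = $33,000.
Difference $32,900 − $33,000 = −$100 applied to largest profit-interest units (Bergstrom): Bergstrom becomes $9,500.

Ibarra: $5,300 · Nwosu: $1,100 · Delacroix: $6,400 · Andrade: $6,900 · Sato: $3,700 · Bergstrom: $9,500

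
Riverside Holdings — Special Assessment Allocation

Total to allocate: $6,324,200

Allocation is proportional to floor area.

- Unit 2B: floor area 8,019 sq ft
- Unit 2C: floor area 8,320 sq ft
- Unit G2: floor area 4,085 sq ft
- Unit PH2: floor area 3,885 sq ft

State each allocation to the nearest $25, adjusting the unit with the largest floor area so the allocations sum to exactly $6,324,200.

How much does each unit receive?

Unit 2B: $2,086,225 | Unit 2C: $2,164,500 | Unit G2: $1,062,750 | Unit PH2: $1,010,725

Combined floor area = 24,309.
Unrounded shares: Unit 2B 8,019/24,309 × $6,324,200 = 2,086,213.33; Unit 2C 8,320/24,309 × $6,324,200 = 2,164,521.12; Unit G2 4,085/24,309 × $6,324,200 = 1,062,748.65; Unit PH2 3,885/24,309 × $6,324,200 = 1,010,716.89.
At nearest $25: Unit 2B $2,086,225; Unit 2C $2,164,525; Unit G2 $1,062,750; Unit PH2 $1,010,725. Sum = $6,324,225.
Difference $6,324,200 − $6,324,225 = −$25 applied to largest floor area (Unit 2C): Unit 2C becomes $2,164,500.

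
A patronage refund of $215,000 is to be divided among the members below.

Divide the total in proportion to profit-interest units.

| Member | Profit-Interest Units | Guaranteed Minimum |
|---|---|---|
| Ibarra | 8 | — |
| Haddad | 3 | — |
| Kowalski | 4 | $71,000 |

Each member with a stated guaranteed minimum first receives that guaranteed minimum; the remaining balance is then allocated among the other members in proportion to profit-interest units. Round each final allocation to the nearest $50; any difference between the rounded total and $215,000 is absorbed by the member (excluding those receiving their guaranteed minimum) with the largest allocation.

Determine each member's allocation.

Minimums first: Kowalski $71,000. Residual $144,000.
Residual split over remaining profit-interest units 11: Ibarra 104,727.27 → $104,750; Haddad 39,272.73 → $39,250.

Ibarra: $104,750 · Haddad: $39,250 · Kowalski: $71,000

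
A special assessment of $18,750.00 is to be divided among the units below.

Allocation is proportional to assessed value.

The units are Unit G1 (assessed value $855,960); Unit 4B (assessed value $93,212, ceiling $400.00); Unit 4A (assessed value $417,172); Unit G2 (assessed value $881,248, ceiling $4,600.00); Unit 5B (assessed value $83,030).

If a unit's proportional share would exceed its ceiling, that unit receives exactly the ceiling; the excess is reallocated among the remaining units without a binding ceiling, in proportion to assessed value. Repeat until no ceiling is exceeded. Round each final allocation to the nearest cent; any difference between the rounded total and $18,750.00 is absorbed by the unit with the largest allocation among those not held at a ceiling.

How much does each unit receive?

Unit G1: $8,678.50; Unit 4B: $400.00; Unit 4A: $4,229.67; Unit G2: $4,600.00; Unit 5B: $841.83

Combined assessed value = 2,330,622.
Unconstrained shares: Unit G1 6,886.2518; Unit 4B 749.8964; Unit 4A 3,356.1749; Unit G2 7,089.6954; Unit 5B 667.9816.
Cap binds for Unit 4B ($400.00), Unit G2 ($4,600.00); residual $13,750.00 reallocated over remaining assessed value 1,356,162.
Shares after redistribution: Unit G1 8,678.4986 → $8,678.50; Unit 4A 4,229.6680 → $4,229.67; Unit 5B 841.8334 → $841.83.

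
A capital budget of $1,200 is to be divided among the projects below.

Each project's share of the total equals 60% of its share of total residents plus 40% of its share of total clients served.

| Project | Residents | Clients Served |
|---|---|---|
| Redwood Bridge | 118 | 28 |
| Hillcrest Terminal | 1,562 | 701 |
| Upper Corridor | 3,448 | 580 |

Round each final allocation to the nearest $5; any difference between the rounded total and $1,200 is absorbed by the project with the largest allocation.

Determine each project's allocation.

Redwood Bridge: $25 | Hillcrest Terminal: $475 | Upper Corridor: $700

Residents total 5,128; clients served total 1,309.
Combined weights (60% residents + 40% clients served): Redwood Bridge 0.0224; Hillcrest Terminal 0.3970; Upper Corridor 0.5807.
Unrounded shares: Redwood Bridge 26.84; Hillcrest Terminal 476.36; Upper Corridor 696.80.
After rounding ($5): Redwood Bridge $25; Hillcrest Terminal $475; Upper Corridor $695. Sum = $1,195.
Difference $1,200 − $1,195 = +$5 applied to largest allocation (Upper Corridor): Upper Corridor becomes $700.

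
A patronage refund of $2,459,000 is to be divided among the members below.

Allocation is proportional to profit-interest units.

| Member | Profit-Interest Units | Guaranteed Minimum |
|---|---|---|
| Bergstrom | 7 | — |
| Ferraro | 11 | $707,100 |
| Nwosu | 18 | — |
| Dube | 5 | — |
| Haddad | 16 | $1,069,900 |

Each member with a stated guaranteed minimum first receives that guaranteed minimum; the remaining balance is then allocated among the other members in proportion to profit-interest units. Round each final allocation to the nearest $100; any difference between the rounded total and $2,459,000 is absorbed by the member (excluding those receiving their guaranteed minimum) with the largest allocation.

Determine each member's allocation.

Minimums first: Ferraro $707,100; Haddad $1,069,900. Balance $682,000.
Balance split over remaining profit-interest units 30: Bergstrom 159,133.33 → $159,100; Nwosu 409,200.00 → $409,200; Dube 113,666.67 → $113,700.

Bergstrom: $159,100 · Ferraro: $707,100 · Nwosu: $409,200 · Dube: $113,700 · Haddad: $1,069,900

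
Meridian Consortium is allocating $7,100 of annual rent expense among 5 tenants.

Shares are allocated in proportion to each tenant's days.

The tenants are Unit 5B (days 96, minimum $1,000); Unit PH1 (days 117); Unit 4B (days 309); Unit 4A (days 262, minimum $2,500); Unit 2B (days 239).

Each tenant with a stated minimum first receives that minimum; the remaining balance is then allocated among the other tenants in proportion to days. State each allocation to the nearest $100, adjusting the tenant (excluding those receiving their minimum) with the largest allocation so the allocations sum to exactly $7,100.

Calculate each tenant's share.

Guaranteed amounts: Unit 5B $1,000; Unit 4A $2,500. Balance $3,600.
Balance split over remaining days 665: Unit PH1 633.38 → $600; Unit 4B 1,672.78 → $1,700; Unit 2B 1,293.83 → $1,300.

Unit 5B: $1,000; Unit PH1: $600; Unit 4B: $1,700; Unit 4A: $2,500; Unit 2B: $1,300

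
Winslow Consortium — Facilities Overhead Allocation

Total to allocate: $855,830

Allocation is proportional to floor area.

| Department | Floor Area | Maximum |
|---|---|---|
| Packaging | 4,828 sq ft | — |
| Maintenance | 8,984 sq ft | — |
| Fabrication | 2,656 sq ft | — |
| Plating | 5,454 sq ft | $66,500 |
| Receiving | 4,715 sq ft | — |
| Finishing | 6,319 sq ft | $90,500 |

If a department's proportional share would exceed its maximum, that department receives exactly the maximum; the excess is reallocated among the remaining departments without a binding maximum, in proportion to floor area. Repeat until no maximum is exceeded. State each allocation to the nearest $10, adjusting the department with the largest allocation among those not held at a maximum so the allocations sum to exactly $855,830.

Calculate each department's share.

Total floor area = 32,956.
Pro-rata shares before constraints: Packaging 125,377.69; Maintenance 233,304.31; Fabrication 68,973.31; Plating 141,634.20; Receiving 122,443.21; Finishing 164,097.27.
Capped: Plating ($66,500), Finishing ($90,500); remaining pool $698,830 reallocated over remaining floor area 21,183.
Remaining shares: Packaging 159,276.37 → $159,280; Maintenance 296,383.36 → $296,380; Fabrication 87,621.79 → $87,620; Receiving 155,548.48 → $155,550.

Packaging: $159,280; Maintenance: $296,380; Fabrication: $87,620; Plating: $66,500; Receiving: $155,550; Finishing: $90,500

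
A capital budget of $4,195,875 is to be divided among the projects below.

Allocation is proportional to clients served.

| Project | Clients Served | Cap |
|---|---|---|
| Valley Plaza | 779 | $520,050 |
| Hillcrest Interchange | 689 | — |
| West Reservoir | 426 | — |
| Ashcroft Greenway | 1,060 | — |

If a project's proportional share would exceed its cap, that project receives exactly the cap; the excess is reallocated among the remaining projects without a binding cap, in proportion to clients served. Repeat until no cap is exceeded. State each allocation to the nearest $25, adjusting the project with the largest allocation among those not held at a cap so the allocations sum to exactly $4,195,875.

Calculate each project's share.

Sum of clients served: 2,954.
Unconstrained shares: Valley Plaza 1,106,495.13; Hillcrest Interchange 978,658.73; West Reservoir 605,092.33; Ashcroft Greenway 1,505,628.81.
Cap binds for Valley Plaza ($520,050); residual $3,675,825 reallocated over remaining clients served 2,175.
Shares after redistribution: Hillcrest Interchange 1,164,433.76 → $1,164,425; West Reservoir 719,954.69 → $719,950; Ashcroft Greenway 1,791,436.55 → $1,791,425.
Rounding difference +$25 applied to Ashcroft Greenway → $1,791,450.

Valley Plaza: $520,050 · Hillcrest Interchange: $1,164,425 · West Reservoir: $719,950 · Ashcroft Greenway: $1,791,450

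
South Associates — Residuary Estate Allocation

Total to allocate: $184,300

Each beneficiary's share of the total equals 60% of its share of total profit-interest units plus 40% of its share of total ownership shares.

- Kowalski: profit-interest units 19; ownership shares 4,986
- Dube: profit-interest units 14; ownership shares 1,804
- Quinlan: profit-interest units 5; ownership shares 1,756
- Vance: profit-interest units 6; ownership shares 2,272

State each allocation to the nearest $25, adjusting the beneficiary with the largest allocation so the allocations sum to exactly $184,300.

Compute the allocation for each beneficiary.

Kowalski: $81,750; Dube: $47,475; Quinlan: $24,525; Vance: $30,550

Totals — profit-interest units 44, ownership shares 10,818.
Blended shares (60% profit-interest units + 40% ownership shares): Kowalski 0.4435; Dube 0.2576; Quinlan 0.1331; Vance 0.1658.
Proportional shares: Kowalski 81,727.89; Dube 47,478.03; Quinlan 24,532.29; Vance 30,561.79.
After rounding ($25): Kowalski $81,725; Dube $47,475; Quinlan $24,525; Vance $30,550. Sum = $184,275.
Difference $184,300 − $184,275 = +$25 applied to largest allocation (Kowalski): Kowalski becomes $81,750.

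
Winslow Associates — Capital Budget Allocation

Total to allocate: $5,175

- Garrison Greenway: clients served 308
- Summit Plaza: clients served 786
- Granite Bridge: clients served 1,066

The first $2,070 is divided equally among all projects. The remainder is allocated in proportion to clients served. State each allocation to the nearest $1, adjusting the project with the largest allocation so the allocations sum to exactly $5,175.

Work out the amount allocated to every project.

Garrison Greenway: $1,133; Summit Plaza: $1,820; Granite Bridge: $2,222

First tranche $2,070 split equally: $690 each.
Remainder $3,105 by clients served (total 2,160): Garrison Greenway 442.75 → $443; Summit Plaza 1,129.88 → $1,130; Granite Bridge 1,532.38 → $1,532.
Totals: Garrison Greenway $690 + $443 = $1,133; Summit Plaza $690 + $1,130 = $1,820; Granite Bridge $690 + $1,532 = $2,222.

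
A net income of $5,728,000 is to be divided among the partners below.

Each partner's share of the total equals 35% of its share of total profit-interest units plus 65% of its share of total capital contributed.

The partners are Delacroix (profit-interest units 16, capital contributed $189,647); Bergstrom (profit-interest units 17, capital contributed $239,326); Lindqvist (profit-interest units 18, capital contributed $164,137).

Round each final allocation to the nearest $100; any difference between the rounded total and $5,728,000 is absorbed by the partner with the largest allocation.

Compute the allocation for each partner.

Delacroix: $1,819,500 | Bergstrom: $2,170,600 | Lindqvist: $1,737,900

Profit-interest units total 51; capital contributed total 593,110.
Combined weights (35% profit-interest units + 65% capital contributed): Delacroix 0.3176; Bergstrom 0.3789; Lindqvist 0.3034.
Unrounded shares: Delacroix 1,819,450.55; Bergstrom 2,170,616.25; Lindqvist 1,737,933.20.
After rounding ($100): Delacroix $1,819,500; Bergstrom $2,170,600; Lindqvist $1,737,900. Sum = $5,728,000.
Rounded total matches; no reconciliation needed.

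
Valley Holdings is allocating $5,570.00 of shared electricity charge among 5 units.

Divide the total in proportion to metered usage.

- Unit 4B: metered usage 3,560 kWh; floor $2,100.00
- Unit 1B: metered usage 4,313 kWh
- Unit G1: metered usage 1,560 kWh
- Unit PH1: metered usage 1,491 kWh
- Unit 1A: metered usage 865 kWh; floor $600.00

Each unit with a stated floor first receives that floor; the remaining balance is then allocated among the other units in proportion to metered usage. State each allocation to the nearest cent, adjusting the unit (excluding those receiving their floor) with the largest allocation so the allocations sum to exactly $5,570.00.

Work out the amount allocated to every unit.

Minimums first: Unit 4B $2,100.00; Unit 1A $600.00. Remaining pool $2,870.00.
Remaining pool split over remaining metered usage 7,364: Unit 1B 1,680.9221 → $1,680.92; Unit G1 607.9848 → $607.98; Unit PH1 581.0932 → $581.09.
Rounding difference +$0.01 applied to Unit 1B → $1,680.93.

Unit 4B: $2,100.00 | Unit 1B: $1,680.93 | Unit G1: $607.98 | Unit PH1: $581.09 | Unit 1A: $600.00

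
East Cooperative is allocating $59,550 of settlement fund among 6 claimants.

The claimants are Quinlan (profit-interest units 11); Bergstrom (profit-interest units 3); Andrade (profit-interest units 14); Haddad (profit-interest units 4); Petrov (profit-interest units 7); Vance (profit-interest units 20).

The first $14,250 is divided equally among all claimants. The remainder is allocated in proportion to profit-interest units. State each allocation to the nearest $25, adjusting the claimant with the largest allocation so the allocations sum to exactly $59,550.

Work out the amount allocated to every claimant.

Quinlan: $10,825 · Bergstrom: $4,675 · Andrade: $13,125 · Haddad: $5,450 · Petrov: $7,750 · Vance: $17,725

First tranche $14,250 split equally: $2,375 each.
Remainder $45,300 by profit-interest units (total 59): Quinlan 8,445.76 → $8,450; Bergstrom 2,303.39 → $2,300; Andrade 10,749.15 → $10,750; Haddad 3,071.19 → $3,075; Petrov 5,374.58 → $5,375; Vance 15,355.93 → $15,350.
Totals: Quinlan $2,375 + $8,450 = $10,825; Bergstrom $2,375 + $2,300 = $4,675; Andrade $2,375 + $10,750 = $13,125; Haddad $2,375 + $3,075 = $5,450; Petrov $2,375 + $5,375 = $7,750; Vance $2,375 + $15,350 = $17,725.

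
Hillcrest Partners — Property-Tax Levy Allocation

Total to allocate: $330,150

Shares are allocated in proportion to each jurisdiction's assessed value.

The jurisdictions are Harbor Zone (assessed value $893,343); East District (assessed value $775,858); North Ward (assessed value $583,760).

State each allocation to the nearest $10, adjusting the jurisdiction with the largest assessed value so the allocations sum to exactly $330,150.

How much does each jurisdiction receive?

Harbor Zone: $130,920; East District: $113,690; North Ward: $85,540

Total assessed value = 2,252,961.
Pro-rata amounts: Harbor Zone 893,343/2,252,961 × $330,150 = 130,910.92; East District 775,858/2,252,961 × $330,150 = 113,694.61; North Ward 583,760/2,252,961 × $330,150 = 85,544.47.
At nearest $10: Harbor Zone $130,910; East District $113,690; North Ward $85,540. Sum = $330,140.
Difference $330,150 − $330,140 = +$10 applied to largest assessed value (Harbor Zone): Harbor Zone becomes $130,920.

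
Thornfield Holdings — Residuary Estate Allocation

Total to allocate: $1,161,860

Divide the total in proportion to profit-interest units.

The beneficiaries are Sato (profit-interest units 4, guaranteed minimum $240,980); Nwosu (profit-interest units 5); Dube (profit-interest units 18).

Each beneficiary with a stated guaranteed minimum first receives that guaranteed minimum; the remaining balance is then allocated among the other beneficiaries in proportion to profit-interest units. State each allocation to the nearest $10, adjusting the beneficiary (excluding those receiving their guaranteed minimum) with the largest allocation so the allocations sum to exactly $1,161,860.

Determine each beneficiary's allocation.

Guaranteed amounts: Sato $240,980. Balance $920,880.
Balance split over remaining profit-interest units 23: Nwosu 200,191.30 → $200,190; Dube 720,688.70 → $720,690.

Sato: $240,980; Nwosu: $200,190; Dube: $720,690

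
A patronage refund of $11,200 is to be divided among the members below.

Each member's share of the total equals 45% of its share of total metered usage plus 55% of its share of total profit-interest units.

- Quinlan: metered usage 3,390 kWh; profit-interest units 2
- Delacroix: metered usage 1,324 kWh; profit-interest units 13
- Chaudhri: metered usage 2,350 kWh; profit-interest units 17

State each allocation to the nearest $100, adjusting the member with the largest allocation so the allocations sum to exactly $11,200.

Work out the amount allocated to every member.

Quinlan: $2,800; Delacroix: $3,400; Chaudhri: $5,000

Totals — metered usage 7,064, profit-interest units 32.
Blended shares (45% metered usage + 55% profit-interest units): Quinlan 0.2503; Delacroix 0.3078; Chaudhri 0.4419.
Pro-rata amounts: Quinlan 2,803.69; Delacroix 3,447.14; Chaudhri 4,949.17.
Rounded to nearest $100: Quinlan $2,800; Delacroix $3,400; Chaudhri $4,900. Sum = $11,100.
Difference $11,200 − $11,100 = +$100 applied to largest allocation (Chaudhri): Chaudhri becomes $5,000.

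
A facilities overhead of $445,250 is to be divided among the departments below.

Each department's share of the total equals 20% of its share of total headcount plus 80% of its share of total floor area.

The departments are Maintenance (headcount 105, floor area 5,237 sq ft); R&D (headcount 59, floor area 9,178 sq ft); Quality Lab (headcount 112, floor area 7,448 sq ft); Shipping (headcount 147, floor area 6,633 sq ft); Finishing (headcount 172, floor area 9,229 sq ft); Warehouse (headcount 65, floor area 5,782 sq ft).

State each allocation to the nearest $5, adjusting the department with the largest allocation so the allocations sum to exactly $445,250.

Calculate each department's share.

Headcount total 660; floor area total 43,507.
Combined weights (20% headcount + 80% floor area): Maintenance 0.1281; R&D 0.1866; Quality Lab 0.1709; Shipping 0.1665; Finishing 0.2218; Warehouse 0.1260.
Unrounded shares: Maintenance 57,043.35; R&D 83,102.54; Quality Lab 76,089.69; Shipping 74,139.48; Finishing 98,766.53; Warehouse 56,108.40.
At nearest $5: Maintenance $57,045; R&D $83,105; Quality Lab $76,090; Shipping $74,140; Finishing $98,765; Warehouse $56,110. Sum = $445,255.
Difference $445,250 − $445,255 = −$5 applied to largest allocation (Finishing): Finishing becomes $98,760.

Maintenance: $57,045 · R&D: $83,105 · Quality Lab: $76,090 · Shipping: $74,140 · Finishing: $98,760 · Warehouse: $56,110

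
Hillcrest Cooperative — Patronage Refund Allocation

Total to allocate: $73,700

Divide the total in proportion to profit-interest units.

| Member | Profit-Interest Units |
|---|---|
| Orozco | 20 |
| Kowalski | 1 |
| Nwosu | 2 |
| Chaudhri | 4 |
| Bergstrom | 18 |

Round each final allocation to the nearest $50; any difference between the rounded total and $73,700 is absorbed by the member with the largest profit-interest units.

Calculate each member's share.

Total profit-interest units = 20 + 1 + 2 + 4 + 18 = 45.
Raw shares: Orozco 32,755.56; Kowalski 1,637.78; Nwosu 3,275.56; Chaudhri 6,551.11; Bergstrom 29,480.00.
At nearest $50: Orozco $32,750; Kowalski $1,650; Nwosu $3,300; Chaudhri $6,550; Bergstrom $29,500. Sum = $73,750.
Difference $73,700 − $73,750 = −$50 applied to largest profit-interest units (Orozco): Orozco becomes $32,700.

Orozco: $32,700 · Kowalski: $1,650 · Nwosu: $3,300 · Chaudhri: $6,550 · Bergstrom: $29,500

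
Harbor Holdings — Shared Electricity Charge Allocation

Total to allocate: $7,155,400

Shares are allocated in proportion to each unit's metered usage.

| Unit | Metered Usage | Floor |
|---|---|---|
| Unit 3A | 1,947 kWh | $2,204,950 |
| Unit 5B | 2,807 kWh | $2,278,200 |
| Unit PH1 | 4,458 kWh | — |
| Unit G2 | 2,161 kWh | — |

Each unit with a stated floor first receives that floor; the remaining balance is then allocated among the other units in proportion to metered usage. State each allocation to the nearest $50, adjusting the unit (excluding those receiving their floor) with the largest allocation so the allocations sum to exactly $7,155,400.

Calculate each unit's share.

Unit 3A: $2,204,950 · Unit 5B: $2,278,200 · Unit PH1: $1,799,800 · Unit G2: $872,450

Guaranteed amounts: Unit 3A $2,204,950; Unit 5B $2,278,200. Residual $2,672,250.
Residual split over remaining metered usage 6,619: Unit PH1 1,799,802.16 → $1,799,800; Unit G2 872,447.84 → $872,450.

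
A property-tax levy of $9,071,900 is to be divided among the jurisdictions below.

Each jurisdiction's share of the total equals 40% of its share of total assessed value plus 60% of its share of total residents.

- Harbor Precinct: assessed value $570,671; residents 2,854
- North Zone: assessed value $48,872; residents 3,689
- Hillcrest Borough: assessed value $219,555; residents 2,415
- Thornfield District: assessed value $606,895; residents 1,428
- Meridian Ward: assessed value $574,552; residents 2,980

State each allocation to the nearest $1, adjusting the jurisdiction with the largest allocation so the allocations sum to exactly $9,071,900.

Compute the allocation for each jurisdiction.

Harbor Precinct: $2,187,142; North Zone: $1,590,071; Hillcrest Borough: $1,377,785; Thornfield District: $1,671,477; Meridian Ward: $2,245,425

Assessed value total 2,020,545; residents total 13,366.
Blended shares (40% assessed value + 60% residents): Harbor Precinct 0.2411; North Zone 0.1753; Hillcrest Borough 0.1519; Thornfield District 0.1842; Meridian Ward 0.2475.
Unrounded shares: Harbor Precinct 2,187,142.497; North Zone 1,590,070.88; Hillcrest Borough 1,377,784.90; Thornfield District 1,671,477.26; Meridian Ward 2,245,424.46.
At nearest $1: Harbor Precinct $2,187,142; North Zone $1,590,071; Hillcrest Borough $1,377,785; Thornfield District $1,671,477; Meridian Ward $2,245,424. Sum = $9,071,899.
Difference $9,071,900 − $9,071,899 = +$1 applied to largest allocation (Meridian Ward): Meridian Ward becomes $2,245,425.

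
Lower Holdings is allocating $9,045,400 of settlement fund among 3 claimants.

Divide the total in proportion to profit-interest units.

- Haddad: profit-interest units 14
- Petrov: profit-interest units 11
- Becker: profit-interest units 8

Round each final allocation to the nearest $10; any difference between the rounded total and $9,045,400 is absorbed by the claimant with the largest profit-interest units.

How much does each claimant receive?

Haddad: $3,837,450 | Petrov: $3,015,130 | Becker: $2,192,820

Profit-interest units total: 14 + 11 + 8 = 33.
Unrounded shares: Haddad 3,837,442.42; Petrov 3,015,133.33; Becker 2,192,824.24.
Rounded to nearest $10: Haddad $3,837,440; Petrov $3,015,130; Becker $2,192,820. Sum = $9,045,390.
Difference $9,045,400 − $9,045,390 = +$10 applied to largest profit-interest units (Haddad): Haddad becomes $3,837,450.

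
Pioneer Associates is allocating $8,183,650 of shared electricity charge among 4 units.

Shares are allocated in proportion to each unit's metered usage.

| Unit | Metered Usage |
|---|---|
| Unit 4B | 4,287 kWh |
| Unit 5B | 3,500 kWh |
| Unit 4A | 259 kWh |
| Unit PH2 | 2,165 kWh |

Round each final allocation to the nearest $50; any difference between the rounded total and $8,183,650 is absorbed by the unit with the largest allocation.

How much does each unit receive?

Unit 4B: $3,435,800 · Unit 5B: $2,805,100 · Unit 4A: $207,600 · Unit PH2: $1,735,150

Metered usage total: 10,211.
Proportional shares: Unit 4B 4,287/10,211 × $8,183,650 = 3,435,834.64; Unit 5B 3,500/10,211 × $8,183,650 = 2,805,090.10; Unit 4A 259/10,211 × $8,183,650 = 207,576.67; Unit PH2 2,165/10,211 × $8,183,650 = 1,735,148.59.
Rounded to nearest $50: Unit 4B $3,435,850; Unit 5B $2,805,100; Unit 4A $207,600; Unit PH2 $1,735,150. Sum = $8,183,700.
Difference $8,183,650 − $8,183,700 = −$50 applied to largest allocation (Unit 4B): Unit 4B becomes $3,435,800.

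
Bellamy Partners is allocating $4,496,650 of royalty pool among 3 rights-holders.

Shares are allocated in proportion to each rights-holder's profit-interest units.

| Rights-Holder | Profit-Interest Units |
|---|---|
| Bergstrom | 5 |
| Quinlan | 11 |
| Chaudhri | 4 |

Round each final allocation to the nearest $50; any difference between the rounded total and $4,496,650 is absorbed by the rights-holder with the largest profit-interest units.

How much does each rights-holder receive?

Total profit-interest units = 5 + 11 + 4 = 20.
Unrounded shares: Bergstrom 1,124,162.50; Quinlan 2,473,157.50; Chaudhri 899,330.00.
Rounded to nearest $50: Bergstrom $1,124,150; Quinlan $2,473,150; Chaudhri $899,350. Sum = $4,496,650.
Rounded total matches; no reconciliation needed.

Bergstrom: $1,124,150; Quinlan: $2,473,150; Chaudhri: $899,350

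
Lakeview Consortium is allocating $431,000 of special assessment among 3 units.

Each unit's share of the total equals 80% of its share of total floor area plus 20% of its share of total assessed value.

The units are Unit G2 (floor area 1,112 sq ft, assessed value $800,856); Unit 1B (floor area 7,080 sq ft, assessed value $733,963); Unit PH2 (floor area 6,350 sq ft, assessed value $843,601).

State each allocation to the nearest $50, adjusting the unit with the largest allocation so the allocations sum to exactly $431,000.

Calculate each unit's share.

Totals — floor area 14,542, assessed value 2,378,420.
Blended shares (80% floor area + 20% assessed value): Unit G2 0.1285; Unit 1B 0.4512; Unit PH2 0.4203.
Proportional shares: Unit G2 55,391.28; Unit 1B 194,471.96; Unit PH2 181,136.76.
After rounding ($50): Unit G2 $55,400; Unit 1B $194,450; Unit PH2 $181,150. Sum = $431,000.
Rounded total matches; no reconciliation needed.

Unit G2: $55,400 | Unit 1B: $194,450 | Unit PH2: $181,150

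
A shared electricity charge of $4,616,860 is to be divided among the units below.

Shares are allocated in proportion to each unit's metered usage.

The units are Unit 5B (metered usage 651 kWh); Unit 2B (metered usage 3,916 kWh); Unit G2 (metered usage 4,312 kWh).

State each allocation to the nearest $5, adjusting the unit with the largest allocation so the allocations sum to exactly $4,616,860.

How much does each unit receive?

Sum of metered usage: 8,879.
Proportional shares: Unit 5B 651/8,879 × $4,616,860 = 338,503.87; Unit 2B 3,916/8,879 × $4,616,860 = 2,036,222.97; Unit G2 4,312/8,879 × $4,616,860 = 2,242,133.16.
After rounding ($5): Unit 5B $338,505; Unit 2B $2,036,225; Unit G2 $2,242,135. Sum = $4,616,865.
Difference $4,616,860 − $4,616,865 = −$5 applied to largest allocation (Unit G2): Unit G2 becomes $2,242,130.

Unit 5B: $338,505 | Unit 2B: $2,036,225 | Unit G2: $2,242,130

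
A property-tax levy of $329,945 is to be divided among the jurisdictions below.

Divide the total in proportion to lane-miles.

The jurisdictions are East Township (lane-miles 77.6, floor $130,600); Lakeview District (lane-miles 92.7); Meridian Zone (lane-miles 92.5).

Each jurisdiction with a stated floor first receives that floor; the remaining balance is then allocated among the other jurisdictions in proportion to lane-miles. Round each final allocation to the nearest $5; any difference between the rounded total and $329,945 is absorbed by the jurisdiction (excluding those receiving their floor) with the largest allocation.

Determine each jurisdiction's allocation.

East Township: $130,600 | Lakeview District: $99,780 | Meridian Zone: $99,565

Fund the minimums — East Township $130,600. Balance $199,345.
Balance split over remaining lane-miles 185.2: Lakeview District 99,780.14 → $99,780; Meridian Zone 99,564.86 → $99,565.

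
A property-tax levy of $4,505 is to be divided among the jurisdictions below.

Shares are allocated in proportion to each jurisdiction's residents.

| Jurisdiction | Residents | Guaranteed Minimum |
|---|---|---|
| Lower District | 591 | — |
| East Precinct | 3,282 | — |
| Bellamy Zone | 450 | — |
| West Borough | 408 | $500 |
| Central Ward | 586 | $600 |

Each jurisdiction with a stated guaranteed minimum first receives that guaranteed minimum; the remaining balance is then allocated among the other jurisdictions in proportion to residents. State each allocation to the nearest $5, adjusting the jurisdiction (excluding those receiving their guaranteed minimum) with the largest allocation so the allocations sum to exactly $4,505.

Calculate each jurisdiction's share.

Guaranteed amounts: West Borough $500; Central Ward $600. Balance $3,405.
Balance split over remaining residents 4,323: Lower District 465.50 → $465; East Precinct 2,585.06 → $2,585; Bellamy Zone 354.44 → $355.

Lower District: $465; East Precinct: $2,585; Bellamy Zone: $355; West Borough: $500; Central Ward: $600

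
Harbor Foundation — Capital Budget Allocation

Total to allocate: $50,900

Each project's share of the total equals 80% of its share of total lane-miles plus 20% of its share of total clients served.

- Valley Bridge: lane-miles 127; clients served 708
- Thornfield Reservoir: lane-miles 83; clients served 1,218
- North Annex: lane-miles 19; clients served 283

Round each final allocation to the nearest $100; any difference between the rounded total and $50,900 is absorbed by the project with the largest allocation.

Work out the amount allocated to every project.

Valley Bridge: $25,800 · Thornfield Reservoir: $20,400 · North Annex: $4,700

Totals — lane-miles 229, clients served 2,209.
Composite weights (80% lane-miles + 20% clients served): Valley Bridge 0.5078; Thornfield Reservoir 0.4002; North Annex 0.0920.
Pro-rata amounts: Valley Bridge 25,845.47; Thornfield Reservoir 20,371.83; North Annex 4,682.70.
Rounded to nearest $100: Valley Bridge $25,800; Thornfield Reservoir $20,400; North Annex $4,700. Sum = $50,900.
No rounding difference to absorb.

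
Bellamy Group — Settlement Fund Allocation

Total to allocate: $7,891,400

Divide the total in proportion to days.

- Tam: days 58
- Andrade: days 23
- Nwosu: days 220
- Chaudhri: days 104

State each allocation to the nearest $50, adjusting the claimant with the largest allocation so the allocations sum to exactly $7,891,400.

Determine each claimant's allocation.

Tam: $1,130,150 · Andrade: $448,150 · Nwosu: $4,286,650 · Chaudhri: $2,026,450

Sum of days: 405.
Raw shares: Tam 58/405 × $7,891,400 = 1,130,126.42; Andrade 23/405 × $7,891,400 = 448,153.58; Nwosu 220/405 × $7,891,400 = 4,286,686.42; Chaudhri 104/405 × $7,891,400 = 2,026,433.58.
At nearest $50: Tam $1,130,150; Andrade $448,150; Nwosu $4,286,700; Chaudhri $2,026,450. Sum = $7,891,450.
Difference $7,891,400 − $7,891,450 = −$50 applied to largest allocation (Nwosu): Nwosu becomes $4,286,650.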